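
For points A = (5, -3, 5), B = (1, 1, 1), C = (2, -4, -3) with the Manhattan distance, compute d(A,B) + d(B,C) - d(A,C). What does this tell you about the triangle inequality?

d(A,B) = 4 + 4 + 4 = 12, d(B,C) = 1 + 5 + 4 = 10, d(A,C) = 3 + 1 + 8 = 12.
d(A,B) + d(B,C) - d(A,C) = 12 + 10 - 12 = 22 - 12 = 10. This is ≥ 0, so the triangle inequality holds for these points.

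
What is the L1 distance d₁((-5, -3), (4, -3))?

Σ|x_i - y_i| = |-5 - 4| + |-3 - (-3)| = 9 + 0 = 9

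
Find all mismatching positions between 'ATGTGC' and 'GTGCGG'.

Differing positions: 1, 4, 6. Hamming distance = 3.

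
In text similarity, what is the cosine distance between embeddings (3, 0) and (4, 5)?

With u = (3, 0), v = (4, 5):
u·v = 3·4 + 0·5 = 12 + 0 = 12.
|u| = √(3² + 0²) = √9, |v| = √(4² + 5²) = √41, so |u||v| = √(9·41) = √369.
cos θ = (u·v)/(|u||v|) = 12/√369 ≈ 0.6247
Cosine distance = 1 - cos θ ≈ 1 - 0.6247 = 0.3753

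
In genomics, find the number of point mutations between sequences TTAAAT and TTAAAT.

Differing positions: none. Hamming distance = 0.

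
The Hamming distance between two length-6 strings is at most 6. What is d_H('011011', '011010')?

Differing positions: 6. Hamming distance = 1. The maximum possible Hamming distance for length-6 strings is 6, so d_H/6 = 1/6 ≈ 0.1667.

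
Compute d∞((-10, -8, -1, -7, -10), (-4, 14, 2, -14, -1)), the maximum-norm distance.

max(|x_i - y_i|) = max(|-10 - (-4)|, |-8 - 14|, |-1 - 2|, |-7 - (-14)|, |-10 - (-1)|) = max(6, 22, 3, 7, 9) = 22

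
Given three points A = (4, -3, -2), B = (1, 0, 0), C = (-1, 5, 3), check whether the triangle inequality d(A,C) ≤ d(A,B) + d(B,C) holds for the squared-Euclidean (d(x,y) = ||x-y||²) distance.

d(A,B) = 3² + 3² + 2² = 22, d(B,C) = 2² + 5² + 3² = 38, d(A,C) = 5² + 8² + 5² = 114.
d(A,C) = 114 > 22 + 38 = 60. Triangle inequality is VIOLATED. (Squared-Euclidean is not a metric — this is a counterexample.)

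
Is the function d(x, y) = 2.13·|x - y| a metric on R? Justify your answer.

Yes. Since |x - y| is a metric on R and 2.13 > 0, the positive scalar multiple 2.13·|x - y| is also a metric: scaling by a positive constant preserves non-negativity, identity (d=0 ⟺ |x-y|=0 ⟺ x=y), symmetry, and the triangle inequality.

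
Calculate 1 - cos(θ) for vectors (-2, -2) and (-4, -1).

With u = (-2, -2), v = (-4, -1):
u·v = (-2)·(-4) + (-2)·(-1) = 8 + 2 = 10.
|u| = √((-2)² + (-2)²) = √8, |v| = √((-4)² + (-1)²) = √17, so |u||v| = √(8·17) = √136.
cos θ = (u·v)/(|u||v|) = 10/√136 ≈ 0.8575
Cosine distance = 1 - cos θ ≈ 1 - 0.8575 = 0.1425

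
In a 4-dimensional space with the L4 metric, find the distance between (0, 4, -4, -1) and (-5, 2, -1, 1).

(Σ|x_i - y_i|^4)^(1/4) = (|0 - (-5)|^4 + |4 - 2|^4 + |-4 - (-1)|^4 + |-1 - 1|^4)^(1/4)
= (5^4 + 2^4 + 3^4 + 2^4)^(1/4) = (625 + 16 + 81 + 16)^(1/4) = (738)^(1/4) ≈ 5.2121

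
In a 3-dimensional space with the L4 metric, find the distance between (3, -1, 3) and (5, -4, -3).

(Σ|x_i - y_i|^4)^(1/4) = (|3 - 5|^4 + |-1 - (-4)|^4 + |3 - (-3)|^4)^(1/4)
= (2^4 + 3^4 + 6^4)^(1/4) = (16 + 81 + 1296)^(1/4) = (1393)^(1/4) ≈ 6.1092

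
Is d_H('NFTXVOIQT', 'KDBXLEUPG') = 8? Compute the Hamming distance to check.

Differing positions: 1, 2, 3, 5, 6, 7, 8, 9. Hamming distance = 8, so the claim is true.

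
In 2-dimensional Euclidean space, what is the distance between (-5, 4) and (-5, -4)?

√(Σ(x_i - y_i)²) = √((-5 - (-5))² + (4 - (-4))²)
= √(0² + 8²) = √(0 + 64) = √64 = 8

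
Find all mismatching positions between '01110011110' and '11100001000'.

Differing positions: 1, 4, 7, 9, 10. Hamming distance = 5.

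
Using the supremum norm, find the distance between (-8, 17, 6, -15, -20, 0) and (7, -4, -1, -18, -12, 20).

max(|x_i - y_i|) = max(|-8 - 7|, |17 - (-4)|, |6 - (-1)|, |-15 - (-18)|, |-20 - (-12)|, |0 - 20|) = max(15, 21, 7, 3, 8, 20) = 21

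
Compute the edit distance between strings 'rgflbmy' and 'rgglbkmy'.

Let D[i][j] be the edit distance between the first i characters of 'rgflbmy' and the first j characters of 'rgglbkmy', with D[i][0] = i, D[0][j] = j, and D[i][j] = D[i-1][j-1] if the characters match, else 1 + min(D[i-1][j], D[i][j-1], D[i-1][j-1]). Filling the table (rows: prefixes of 'rgflbmy', columns: prefixes of 'rgglbkmy'):
     ε  r  g  g  l  b  k  m  y
  ε  0  1  2  3  4  5  6  7  8
  r  1  0  1  2  3  4  5  6  7
  g  2  1  0  1  2  3  4  5  6
  f  3  2  1  1  2  3  4  5  6
  l  4  3  2  2  1  2  3  4  5
  b  5  4  3  3  2  1  2  3  4
  m  6  5  4  4  3  2  2  2  3
  y  7  6  5  5  4  3  3  3  2
The bottom-right entry gives D[7][8] = 2, so no sequence of fewer than 2 edits works. Backtracking through the table gives one optimal edit sequence (2 edits):
  rgflbmy → rgglbmy (sub f→g @3)
  rgglbmy → rgglbkmy (ins k @6)
Edit distance = 2.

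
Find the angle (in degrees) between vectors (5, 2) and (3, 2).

With u = (5, 2), v = (3, 2):
u·v = 5·3 + 2·2 = 15 + 4 = 19.
|u| = √(5² + 2²) = √29, |v| = √(3² + 2²) = √13, so |u||v| = √(29·13) = √377.
cos θ = (u·v)/(|u||v|) = 19/√377 ≈ 0.97855
θ = arccos(0.97855) ≈ 11.89°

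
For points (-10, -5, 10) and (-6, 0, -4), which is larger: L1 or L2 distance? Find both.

L1 = |-10 - (-6)| + |-5 - 0| + |10 - (-4)| = 4 + 5 + 14 = 23
L2 = √(4² + 5² + 14²) = √237 ≈ 15.3948
L1 ≥ L2 always (equality iff movement is along one axis); L1 > L2 here.
Ratio L1/L2 = 23/√237 ≈ 1.494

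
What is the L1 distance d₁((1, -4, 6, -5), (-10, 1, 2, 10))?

Σ|x_i - y_i| = |1 - (-10)| + |-4 - 1| + |6 - 2| + |-5 - 10| = 11 + 5 + 4 + 15 = 35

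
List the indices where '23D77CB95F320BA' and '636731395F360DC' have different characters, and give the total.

Differing positions: 1, 3, 5, 6, 7, 12, 14, 15. Hamming distance = 8.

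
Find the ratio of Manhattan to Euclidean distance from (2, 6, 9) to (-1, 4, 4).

L1 = |2 - (-1)| + |6 - 4| + |9 - 4| = 3 + 2 + 5 = 10
L2 = √(3² + 2² + 5²) = √38 ≈ 6.1644
L1 ≥ L2 always (equality iff movement is along one axis); L1 > L2 here.
Ratio L1/L2 = 10/√38 ≈ 1.6222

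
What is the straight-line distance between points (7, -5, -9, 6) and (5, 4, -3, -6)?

√(Σ(x_i - y_i)²) = √((7 - 5)² + (-5 - 4)² + (-9 - (-3))² + (6 - (-6))²)
= √(2² + (-9)² + (-6)² + 12²) = √(4 + 81 + 36 + 144) = √265 ≈ 16.2788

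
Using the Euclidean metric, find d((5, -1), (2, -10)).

√(Σ(x_i - y_i)²) = √((5 - 2)² + (-1 - (-10))²)
= √(3² + 9²) = √(9 + 81) = √90 ≈ 9.4868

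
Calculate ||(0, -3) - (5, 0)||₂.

√(Σ(x_i - y_i)²) = √((0 - 5)² + (-3 - 0)²)
= √((-5)² + (-3)²) = √(25 + 9) = √34 ≈ 5.831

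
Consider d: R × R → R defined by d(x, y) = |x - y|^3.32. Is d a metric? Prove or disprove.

No. d(x,y) = |x-y|^3.32 fails the triangle inequality since p = 3.32 > 1. Counterexample: x = -3, y = 6, z = 16. d(x,z) = |-3 - 16|^3.32 = 19^3.32 ≈ 17597.945, but d(x,y) + d(y,z) = 9^3.32 + 10^3.32 ≈ 1472.6011 + 2089.2961 = 3561.8972. Since 17597.945 > 3561.8972, the triangle inequality is violated.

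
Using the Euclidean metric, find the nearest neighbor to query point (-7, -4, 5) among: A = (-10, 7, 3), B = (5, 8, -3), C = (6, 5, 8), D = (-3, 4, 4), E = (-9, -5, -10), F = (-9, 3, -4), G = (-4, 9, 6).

Distances: d(A) ≈ 11.5758, d(B) ≈ 18.7617, d(C) ≈ 16.0935, d(D) = 9, d(E) ≈ 15.1658, d(F) ≈ 11.5758, d(G) ≈ 13.3791. Nearest: D = (-3, 4, 4) with distance 9.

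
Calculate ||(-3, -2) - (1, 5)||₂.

√(Σ(x_i - y_i)²) = √((-3 - 1)² + (-2 - 5)²)
= √((-4)² + (-7)²) = √(16 + 49) = √65 ≈ 8.0623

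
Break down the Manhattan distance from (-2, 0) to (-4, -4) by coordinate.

Σ|x_i - y_i| = |-2 - (-4)| + |0 - (-4)| = 2 + 4 = 6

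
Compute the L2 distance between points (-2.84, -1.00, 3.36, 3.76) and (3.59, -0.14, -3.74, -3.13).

(Σ|x_i - y_i|^2)^(1/2) = (|-2.84 - 3.59|^2 + |-1 - (-0.14)|^2 + |3.36 - (-3.74)|^2 + |3.76 - (-3.13)|^2)^(1/2)
= (6.43^2 + 0.86^2 + 7.1^2 + 6.89^2)^(1/2) = (41.3449 + 0.7396 + 50.41 + 47.4721)^(1/2) = (139.9666)^(1/2) ≈ 11.8307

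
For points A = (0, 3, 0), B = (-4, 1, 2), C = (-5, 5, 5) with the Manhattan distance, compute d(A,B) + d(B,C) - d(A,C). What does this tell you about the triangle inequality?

d(A,B) = 4 + 2 + 2 = 8, d(B,C) = 1 + 4 + 3 = 8, d(A,C) = 5 + 2 + 5 = 12.
d(A,B) + d(B,C) - d(A,C) = 8 + 8 - 12 = 16 - 12 = 4. This is ≥ 0, so the triangle inequality holds for these points.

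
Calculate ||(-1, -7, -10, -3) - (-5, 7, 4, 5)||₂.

√(Σ(x_i - y_i)²) = √((-1 - (-5))² + (-7 - 7)² + (-10 - 4)² + (-3 - 5)²)
= √(4² + (-14)² + (-14)² + (-8)²) = √(16 + 196 + 196 + 64) = √472 ≈ 21.7256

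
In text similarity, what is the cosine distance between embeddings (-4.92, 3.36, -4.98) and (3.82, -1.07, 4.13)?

With u = (-4.92, 3.36, -4.98), v = (3.82, -1.07, 4.13):
u·v = (-4.92)·3.82 + 3.36·(-1.07) + (-4.98)·4.13 = (-18.7944) + (-3.5952) + (-20.5674) = -42.957.
|u| = √((-4.92)² + 3.36² + (-4.98)²) = √(24.2064 + 11.2896 + 24.8004) = √60.2964, |v| = √(3.82² + (-1.07)² + 4.13²) = √(14.5924 + 1.1449 + 17.0569) = √32.7942.
cos θ = (u·v)/(|u||v|) = -42.957/(√60.2964·√32.7942) ≈ -0.966
Cosine distance = 1 - cos θ ≈ 1 - (-0.966) = 1.966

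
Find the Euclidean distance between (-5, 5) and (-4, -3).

√(Σ(x_i - y_i)²) = √((-5 - (-4))² + (5 - (-3))²)
= √((-1)² + 8²) = √(1 + 64) = √65 ≈ 8.0623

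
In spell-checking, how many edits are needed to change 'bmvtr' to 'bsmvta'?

Let D[i][j] be the edit distance between the first i characters of 'bmvtr' and the first j characters of 'bsmvta', with D[i][0] = i, D[0][j] = j, and D[i][j] = D[i-1][j-1] if the characters match, else 1 + min(D[i-1][j], D[i][j-1], D[i-1][j-1]). Filling the table (rows: prefixes of 'bmvtr', columns: prefixes of 'bsmvta'):
     ε  b  s  m  v  t  a
  ε  0  1  2  3  4  5  6
  b  1  0  1  2  3  4  5
  m  2  1  1  1  2  3  4
  v  3  2  2  2  1  2  3
  t  4  3  3  3  2  1  2
  r  5  4  4  4  3  2  2
The bottom-right entry gives D[5][6] = 2, so no sequence of fewer than 2 edits works. Backtracking through the table gives one optimal edit sequence (2 edits):
  bmvtr → bsmvtr (ins s @2)
  bsmvtr → bsmvta (sub r→a @6)
Edit distance = 2.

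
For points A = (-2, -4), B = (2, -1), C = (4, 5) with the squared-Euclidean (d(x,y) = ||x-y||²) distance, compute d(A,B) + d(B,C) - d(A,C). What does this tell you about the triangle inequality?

d(A,B) = 4² + 3² = 25, d(B,C) = 2² + 6² = 40, d(A,C) = 6² + 9² = 117.
d(A,B) + d(B,C) - d(A,C) = 25 + 40 - 117 = 65 - 117 = -52. This is < 0, so the triangle inequality FAILS for these points (squared-Euclidean is not a metric).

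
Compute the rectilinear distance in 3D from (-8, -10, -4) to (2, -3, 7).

Σ|x_i - y_i| = |-8 - 2| + |-10 - (-3)| + |-4 - 7| = 10 + 7 + 11 = 28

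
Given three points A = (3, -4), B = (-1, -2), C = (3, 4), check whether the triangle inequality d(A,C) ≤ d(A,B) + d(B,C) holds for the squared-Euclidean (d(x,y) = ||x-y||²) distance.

d(A,B) = 4² + 2² = 20, d(B,C) = 4² + 6² = 52, d(A,C) = 0² + 8² = 64.
d(A,C) = 64 ≤ 20 + 52 = 72. Triangle inequality is satisfied.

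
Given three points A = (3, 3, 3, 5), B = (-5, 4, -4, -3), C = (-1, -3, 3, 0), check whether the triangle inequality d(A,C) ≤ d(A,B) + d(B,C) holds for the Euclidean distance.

d(A,B) = √(8² + 1² + 7² + 8²) = √178 ≈ 13.3417, d(B,C) = √(4² + 7² + 7² + 3²) = √123 ≈ 11.0905, d(A,C) = √(4² + 6² + 0² + 5²) = √77 ≈ 8.775.
d(A,C) ≈ 8.775 ≤ 13.3417 + 11.0905 = 24.4322. Triangle inequality is satisfied.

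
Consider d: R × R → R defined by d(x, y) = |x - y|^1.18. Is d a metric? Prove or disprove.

No. d(x,y) = |x-y|^1.18 fails the triangle inequality since p = 1.18 > 1. Counterexample: x = 4, y = 7, z = 17. d(x,z) = |4 - 17|^1.18 = 13^1.18 ≈ 20.6278, but d(x,y) + d(y,z) = 3^1.18 + 10^1.18 ≈ 3.656 + 15.1356 = 18.7916. Since 20.6278 > 18.7916, the triangle inequality is violated.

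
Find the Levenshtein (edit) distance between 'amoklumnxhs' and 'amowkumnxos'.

Let D[i][j] be the edit distance between the first i characters of 'amoklumnxhs' and the first j characters of 'amowkumnxos', with D[i][0] = i, D[0][j] = j, and D[i][j] = D[i-1][j-1] if the characters match, else 1 + min(D[i-1][j], D[i][j-1], D[i-1][j-1]). Filling the table (rows: prefixes of 'amoklumnxhs', columns: prefixes of 'amowkumnxos'):
     ε  a  m  o  w  k  u  m  n  x  o  s
  ε  0  1  2  3  4  5  6  7  8  9 10 11
  a  1  0  1  2  3  4  5  6  7  8  9 10
  m  2  1  0  1  2  3  4  5  6  7  8  9
  o  3  2  1  0  1  2  3  4  5  6  7  8
  k  4  3  2  1  1  1  2  3  4  5  6  7
  l  5  4  3  2  2  2  2  3  4  5  6  7
  u  6  5  4  3  3  3  2  3  4  5  6  7
  m  7  6  5  4  4  4  3  2  3  4  5  6
  n  8  7  6  5  5  5  4  3  2  3  4  5
  x  9  8  7  6  6  6  5  4  3  2  3  4
  h 10  9  8  7  7  7  6  5  4  3  3  4
  s 11 10  9  8  8  8  7  6  5  4  4  3
The bottom-right entry gives D[11][11] = 3, so no sequence of fewer than 3 edits works. Backtracking through the table gives one optimal edit sequence (3 edits):
  amoklumnxhs → amowlumnxhs (sub k→w @4)
  amowlumnxhs → amowkumnxhs (sub l→k @5)
  amowkumnxhs → amowkumnxos (sub h→o @10)
Edit distance = 3.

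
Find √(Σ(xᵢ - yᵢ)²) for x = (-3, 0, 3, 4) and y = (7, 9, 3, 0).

√(Σ(x_i - y_i)²) = √((-3 - 7)² + (0 - 9)² + (3 - 3)² + (4 - 0)²)
= √((-10)² + (-9)² + 0² + 4²) = √(100 + 81 + 0 + 16) = √197 ≈ 14.0357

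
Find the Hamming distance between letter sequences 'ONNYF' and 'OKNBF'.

Differing positions: 2, 4. Hamming distance = 2.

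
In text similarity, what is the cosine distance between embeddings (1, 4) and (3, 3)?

With u = (1, 4), v = (3, 3):
u·v = 1·3 + 4·3 = 3 + 12 = 15.
|u| = √(1² + 4²) = √17, |v| = √(3² + 3²) = √18, so |u||v| = √(17·18) = √306.
cos θ = (u·v)/(|u||v|) = 15/√306 ≈ 0.8575
Cosine distance = 1 - cos θ ≈ 1 - 0.8575 = 0.1425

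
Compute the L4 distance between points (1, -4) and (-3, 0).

(Σ|x_i - y_i|^4)^(1/4) = (|1 - (-3)|^4 + |-4 - 0|^4)^(1/4)
= (4^4 + 4^4)^(1/4) = (256 + 256)^(1/4) = (512)^(1/4) ≈ 4.7568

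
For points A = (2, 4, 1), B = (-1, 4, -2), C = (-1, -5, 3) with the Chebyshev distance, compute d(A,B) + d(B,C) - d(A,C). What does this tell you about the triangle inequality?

d(A,B) = max(3, 0, 3) = 3, d(B,C) = max(0, 9, 5) = 9, d(A,C) = max(3, 9, 2) = 9.
d(A,B) + d(B,C) - d(A,C) = 3 + 9 - 9 = 12 - 9 = 3. This is ≥ 0, so the triangle inequality holds for these points.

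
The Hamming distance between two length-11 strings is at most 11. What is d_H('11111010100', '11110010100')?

Differing positions: 5. Hamming distance = 1. The maximum possible Hamming distance for length-11 strings is 11, so d_H/11 = 1/11 ≈ 0.0909.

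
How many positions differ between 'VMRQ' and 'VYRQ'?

Differing positions: 2. Hamming distance = 1.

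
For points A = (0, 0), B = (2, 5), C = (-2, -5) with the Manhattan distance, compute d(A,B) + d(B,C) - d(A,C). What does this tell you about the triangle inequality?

d(A,B) = 2 + 5 = 7, d(B,C) = 4 + 10 = 14, d(A,C) = 2 + 5 = 7.
d(A,B) + d(B,C) - d(A,C) = 7 + 14 - 7 = 21 - 7 = 14. This is ≥ 0, so the triangle inequality holds for these points.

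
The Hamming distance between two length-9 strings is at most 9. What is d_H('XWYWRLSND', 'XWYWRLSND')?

Differing positions: none. Hamming distance = 0. The maximum possible Hamming distance for length-9 strings is 9, so d_H/9 = 0/9 = 0.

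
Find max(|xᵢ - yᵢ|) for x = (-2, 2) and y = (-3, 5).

max(|x_i - y_i|) = max(|-2 - (-3)|, |2 - 5|) = max(1, 3) = 3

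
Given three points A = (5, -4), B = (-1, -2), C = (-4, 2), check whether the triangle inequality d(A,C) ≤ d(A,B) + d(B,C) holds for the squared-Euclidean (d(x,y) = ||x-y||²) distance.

d(A,B) = 6² + 2² = 40, d(B,C) = 3² + 4² = 25, d(A,C) = 9² + 6² = 117.
d(A,C) = 117 > 40 + 25 = 65. Triangle inequality is VIOLATED. (Squared-Euclidean is not a metric — this is a counterexample.)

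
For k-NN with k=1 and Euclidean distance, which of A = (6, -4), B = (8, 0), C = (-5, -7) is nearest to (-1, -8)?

Distances: d(A) ≈ 8.0623, d(B) ≈ 12.0416, d(C) ≈ 4.1231. Nearest: C = (-5, -7) with distance 4.1231.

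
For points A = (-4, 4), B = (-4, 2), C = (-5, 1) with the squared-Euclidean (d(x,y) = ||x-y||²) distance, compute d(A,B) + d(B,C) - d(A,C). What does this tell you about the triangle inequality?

d(A,B) = 0² + 2² = 4, d(B,C) = 1² + 1² = 2, d(A,C) = 1² + 3² = 10.
d(A,B) + d(B,C) - d(A,C) = 4 + 2 - 10 = 6 - 10 = -4. This is < 0, so the triangle inequality FAILS for these points (squared-Euclidean is not a metric).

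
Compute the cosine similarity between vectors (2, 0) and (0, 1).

With u = (2, 0), v = (0, 1):
u·v = 2·0 + 0·1 = 0 + 0 = 0.
|u| = √(2² + 0²) = √4, |v| = √(0² + 1²) = √1, so |u||v| = √(4·1) = √4 = 2.
cos θ = (u·v)/(|u||v|) = 0/2 = 0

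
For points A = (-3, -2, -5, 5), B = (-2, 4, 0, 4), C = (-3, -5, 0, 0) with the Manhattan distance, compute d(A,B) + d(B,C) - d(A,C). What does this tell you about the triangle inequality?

d(A,B) = 1 + 6 + 5 + 1 = 13, d(B,C) = 1 + 9 + 0 + 4 = 14, d(A,C) = 0 + 3 + 5 + 5 = 13.
d(A,B) + d(B,C) - d(A,C) = 13 + 14 - 13 = 27 - 13 = 14. This is ≥ 0, so the triangle inequality holds for these points.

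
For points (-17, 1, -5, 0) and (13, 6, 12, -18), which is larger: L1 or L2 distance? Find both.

L1 = |-17 - 13| + |1 - 6| + |-5 - 12| + |0 - (-18)| = 30 + 5 + 17 + 18 = 70
L2 = √(30² + 5² + 17² + 18²) = √1538 ≈ 39.2173
L1 ≥ L2 always (equality iff movement is along one axis); L1 > L2 here.
Ratio L1/L2 = 70/√1538 ≈ 1.7849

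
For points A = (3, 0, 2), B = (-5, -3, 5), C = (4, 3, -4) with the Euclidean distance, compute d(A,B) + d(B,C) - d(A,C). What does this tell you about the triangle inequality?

d(A,B) = √(8² + 3² + 3²) = √82 ≈ 9.0554, d(B,C) = √(9² + 6² + 9²) = √198 ≈ 14.0712, d(A,C) = √(1² + 3² + 6²) = √46 ≈ 6.7823.
d(A,B) + d(B,C) - d(A,C) = 9.0554 + 14.0712 - 6.7823 = 23.1266 - 6.7823 = 16.3443 (to 4 decimal places). This is ≥ 0, so the triangle inequality holds for these points.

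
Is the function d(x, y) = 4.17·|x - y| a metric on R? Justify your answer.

Yes. Since |x - y| is a metric on R and 4.17 > 0, the positive scalar multiple 4.17·|x - y| is also a metric: scaling by a positive constant preserves non-negativity, identity (d=0 ⟺ |x-y|=0 ⟺ x=y), symmetry, and the triangle inequality.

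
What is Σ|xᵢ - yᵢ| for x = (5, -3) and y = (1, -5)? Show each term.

Σ|x_i - y_i| = |5 - 1| + |-3 - (-5)| = 4 + 2 = 6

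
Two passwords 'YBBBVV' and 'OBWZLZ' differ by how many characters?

Differing positions: 1, 3, 4, 5, 6. Hamming distance = 5.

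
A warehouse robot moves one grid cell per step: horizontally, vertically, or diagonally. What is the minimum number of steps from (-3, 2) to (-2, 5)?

max(|x_i - y_i|) = max(|-3 - (-2)|, |2 - 5|) = max(1, 3) = 3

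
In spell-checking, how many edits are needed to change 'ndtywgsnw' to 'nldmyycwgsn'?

Let D[i][j] be the edit distance between the first i characters of 'ndtywgsnw' and the first j characters of 'nldmyycwgsn', with D[i][0] = i, D[0][j] = j, and D[i][j] = D[i-1][j-1] if the characters match, else 1 + min(D[i-1][j], D[i][j-1], D[i-1][j-1]). Filling the table (rows: prefixes of 'ndtywgsnw', columns: prefixes of 'nldmyycwgsn'):
     ε  n  l  d  m  y  y  c  w  g  s  n
  ε  0  1  2  3  4  5  6  7  8  9 10 11
  n  1  0  1  2  3  4  5  6  7  8  9 10
  d  2  1  1  1  2  3  4  5  6  7  8  9
  t  3  2  2  2  2  3  4  5  6  7  8  9
  y  4  3  3  3  3  2  3  4  5  6  7  8
  w  5  4  4  4  4  3  3  4  4  5  6  7
  g  6  5  5  5  5  4  4  4  5  4  5  6
  s  7  6  6  6  6  5  5  5  5  5  4  5
  n  8  7  7  7  7  6  6  6  6  6  5  4
  w  9  8  8  8  8  7  7  7  6  7  6  5
The bottom-right entry gives D[9][11] = 5, so no sequence of fewer than 5 edits works. Backtracking through the table gives one optimal edit sequence (5 edits):
  ndtywgsnw → nldtywgsnw (ins l @2)
  nldtywgsnw → nldmtywgsnw (ins m @4)
  nldmtywgsnw → nldmyywgsnw (sub t→y @5)
  nldmyywgsnw → nldmyycwgsnw (ins c @7)
  nldmyycwgsnw → nldmyycwgsn (del w @12)
Edit distance = 5.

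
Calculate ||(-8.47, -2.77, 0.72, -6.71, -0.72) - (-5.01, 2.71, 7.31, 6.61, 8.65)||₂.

√(Σ(x_i - y_i)²) = √((-8.47 - (-5.01))² + (-2.77 - 2.71)² + (0.72 - 7.31)² + (-6.71 - 6.61)² + (-0.72 - 8.65)²)
= √((-3.46)² + (-5.48)² + (-6.59)² + (-13.32)² + (-9.37)²) = √(11.9716 + 30.0304 + 43.4281 + 177.4224 + 87.7969) = √350.6494 ≈ 18.7256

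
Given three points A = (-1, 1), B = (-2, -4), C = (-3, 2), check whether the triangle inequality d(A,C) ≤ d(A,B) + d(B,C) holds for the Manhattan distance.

d(A,B) = 1 + 5 = 6, d(B,C) = 1 + 6 = 7, d(A,C) = 2 + 1 = 3.
d(A,C) = 3 ≤ 6 + 7 = 13. Triangle inequality is satisfied.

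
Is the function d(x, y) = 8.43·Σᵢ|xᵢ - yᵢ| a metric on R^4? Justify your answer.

Yes. The L1 (Manhattan) norm induces a metric on R^4, and multiplying a metric by a positive constant 8.43 > 0 preserves all four axioms: non-negativity (8.43·||x-y|| ≥ 0), identity (8.43·||x-y|| = 0 ⟺ ||x-y|| = 0 ⟺ x = y), symmetry (||x-y|| = ||y-x||), and the triangle inequality (8.43·||x-z|| ≤ 8.43·||x-y|| + 8.43·||y-z||). So d is a metric.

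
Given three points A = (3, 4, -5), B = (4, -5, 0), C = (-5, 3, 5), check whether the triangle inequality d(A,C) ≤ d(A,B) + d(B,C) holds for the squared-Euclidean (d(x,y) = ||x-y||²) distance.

d(A,B) = 1² + 9² + 5² = 107, d(B,C) = 9² + 8² + 5² = 170, d(A,C) = 8² + 1² + 10² = 165.
d(A,C) = 165 ≤ 107 + 170 = 277. Triangle inequality is satisfied.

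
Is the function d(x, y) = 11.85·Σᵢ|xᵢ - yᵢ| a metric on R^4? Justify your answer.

Yes. The L1 (Manhattan) norm induces a metric on R^4, and multiplying a metric by a positive constant 11.85 > 0 preserves all four axioms: non-negativity (11.85·||x-y|| ≥ 0), identity (11.85·||x-y|| = 0 ⟺ ||x-y|| = 0 ⟺ x = y), symmetry (||x-y|| = ||y-x||), and the triangle inequality (11.85·||x-z|| ≤ 11.85·||x-y|| + 11.85·||y-z||). So d is a metric.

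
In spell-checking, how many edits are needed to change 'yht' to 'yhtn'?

Let D[i][j] be the edit distance between the first i characters of 'yht' and the first j characters of 'yhtn', with D[i][0] = i, D[0][j] = j, and D[i][j] = D[i-1][j-1] if the characters match, else 1 + min(D[i-1][j], D[i][j-1], D[i-1][j-1]). Filling the table (rows: prefixes of 'yht', columns: prefixes of 'yhtn'):
     ε  y  h  t  n
  ε  0  1  2  3  4
  y  1  0  1  2  3
  h  2  1  0  1  2
  t  3  2  1  0  1
The bottom-right entry gives D[3][4] = 1, so no sequence of fewer than 1 edit works. Backtracking through the table gives one optimal edit sequence (1 edit):
  yht → yhtn (ins n @4)
Edit distance = 1.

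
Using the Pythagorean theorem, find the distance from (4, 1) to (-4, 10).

√(Σ(x_i - y_i)²) = √((4 - (-4))² + (1 - 10)²)
= √(8² + (-9)²) = √(64 + 81) = √145 ≈ 12.0416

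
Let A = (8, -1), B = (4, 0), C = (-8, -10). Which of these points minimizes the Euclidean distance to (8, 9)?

Distances: d(A) = 10, d(B) ≈ 9.8489, d(C) ≈ 24.8395. Nearest: B = (4, 0) with distance 9.8489.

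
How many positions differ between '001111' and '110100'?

Differing positions: 1, 2, 3, 5, 6. Hamming distance = 5.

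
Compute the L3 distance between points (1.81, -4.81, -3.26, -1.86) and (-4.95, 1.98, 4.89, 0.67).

(Σ|x_i - y_i|^3)^(1/3) = (|1.81 - (-4.95)|^3 + |-4.81 - 1.98|^3 + |-3.26 - 4.89|^3 + |-1.86 - 0.67|^3)^(1/3)
= (6.76^3 + 6.79^3 + 8.15^3 + 2.53^3)^(1/3) ≈ (308.9158 + 313.0468 + 541.3434 + 16.1943)^(1/3) = (1179.5003)^(1/3) ≈ 10.5657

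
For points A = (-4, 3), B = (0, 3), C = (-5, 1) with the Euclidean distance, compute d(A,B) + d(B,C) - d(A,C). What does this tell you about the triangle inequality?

d(A,B) = √(4² + 0²) = √16 = 4, d(B,C) = √(5² + 2²) = √29 ≈ 5.3852, d(A,C) = √(1² + 2²) = √5 ≈ 2.2361.
d(A,B) + d(B,C) - d(A,C) = 4 + 5.3852 - 2.2361 = 9.3852 - 2.2361 = 7.1491 (to 4 decimal places). This is ≥ 0, so the triangle inequality holds for these points.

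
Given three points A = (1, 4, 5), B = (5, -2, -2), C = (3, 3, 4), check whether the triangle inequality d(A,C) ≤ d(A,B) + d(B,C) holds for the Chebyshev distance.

d(A,B) = max(4, 6, 7) = 7, d(B,C) = max(2, 5, 6) = 6, d(A,C) = max(2, 1, 1) = 2.
d(A,C) = 2 ≤ 7 + 6 = 13. Triangle inequality is satisfied.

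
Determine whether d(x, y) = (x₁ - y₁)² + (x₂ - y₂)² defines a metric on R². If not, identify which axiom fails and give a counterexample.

No. The squared Euclidean distance fails the triangle inequality. Counterexample: x = (0, 0), y = (5, 1), z = (10, 2). d(x,z) = 10² + 2² = 104, but d(x,y) + d(y,z) = (5² + 1²) + (5² + 1²) = 26 + 26 = 52. Since 104 > 52, the triangle inequality is violated. (Note: √d, the ordinary Euclidean distance, IS a metric.)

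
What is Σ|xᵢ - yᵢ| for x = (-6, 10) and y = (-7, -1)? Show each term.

Σ|x_i - y_i| = |-6 - (-7)| + |10 - (-1)| = 1 + 11 = 12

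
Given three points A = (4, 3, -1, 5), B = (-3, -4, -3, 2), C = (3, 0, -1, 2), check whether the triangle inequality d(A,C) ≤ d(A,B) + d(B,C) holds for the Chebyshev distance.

d(A,B) = max(7, 7, 2, 3) = 7, d(B,C) = max(6, 4, 2, 0) = 6, d(A,C) = max(1, 3, 0, 3) = 3.
d(A,C) = 3 ≤ 7 + 6 = 13. Triangle inequality is satisfied.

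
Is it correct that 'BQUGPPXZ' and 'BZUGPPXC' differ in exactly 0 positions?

Differing positions: 2, 8. Hamming distance = 2, so the claim that d_H = 0 is false.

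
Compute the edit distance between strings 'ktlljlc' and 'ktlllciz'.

Let D[i][j] be the edit distance between the first i characters of 'ktlljlc' and the first j characters of 'ktlllciz', with D[i][0] = i, D[0][j] = j, and D[i][j] = D[i-1][j-1] if the characters match, else 1 + min(D[i-1][j], D[i][j-1], D[i-1][j-1]). Filling the table (rows: prefixes of 'ktlljlc', columns: prefixes of 'ktlllciz'):
     ε  k  t  l  l  l  c  i  z
  ε  0  1  2  3  4  5  6  7  8
  k  1  0  1  2  3  4  5  6  7
  t  2  1  0  1  2  3  4  5  6
  l  3  2  1  0  1  2  3  4  5
  l  4  3  2  1  0  1  2  3  4
  j  5  4  3  2  1  1  2  3  4
  l  6  5  4  3  2  1  2  3  4
  c  7  6  5  4  3  2  1  2  3
The bottom-right entry gives D[7][8] = 3, so no sequence of fewer than 3 edits works. Backtracking through the table gives one optimal edit sequence (3 edits):
  ktlljlc → ktlllc (del j @5)
  ktlllc → ktlllci (ins i @7)
  ktlllci → ktlllciz (ins z @8)
Edit distance = 3.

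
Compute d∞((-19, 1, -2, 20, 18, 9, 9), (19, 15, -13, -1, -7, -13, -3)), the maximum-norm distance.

max(|x_i - y_i|) = max(|-19 - 19|, |1 - 15|, |-2 - (-13)|, |20 - (-1)|, |18 - (-7)|, |9 - (-13)|, |9 - (-3)|) = max(38, 14, 11, 21, 25, 22, 12) = 38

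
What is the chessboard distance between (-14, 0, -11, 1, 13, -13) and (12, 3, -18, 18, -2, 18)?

max(|x_i - y_i|) = max(|-14 - 12|, |0 - 3|, |-11 - (-18)|, |1 - 18|, |13 - (-2)|, |-13 - 18|) = max(26, 3, 7, 17, 15, 31) = 31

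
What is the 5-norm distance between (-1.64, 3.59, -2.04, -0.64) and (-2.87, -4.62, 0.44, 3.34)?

(Σ|x_i - y_i|^5)^(1/5) = (|-1.64 - (-2.87)|^5 + |3.59 - (-4.62)|^5 + |-2.04 - 0.44|^5 + |-0.64 - 3.34|^5)^(1/5)
= (1.23^5 + 8.21^5 + 2.48^5 + 3.98^5)^(1/5) ≈ (2.8153 + 37300.5972 + 93.812 + 998.6547)^(1/5) = (38395.8792)^(1/5) ≈ 8.2577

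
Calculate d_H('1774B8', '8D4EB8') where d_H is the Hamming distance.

Differing positions: 1, 2, 3, 4. Hamming distance = 4.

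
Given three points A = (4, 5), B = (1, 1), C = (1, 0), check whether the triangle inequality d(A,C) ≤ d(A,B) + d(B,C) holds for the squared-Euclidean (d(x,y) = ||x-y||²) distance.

d(A,B) = 3² + 4² = 25, d(B,C) = 0² + 1² = 1, d(A,C) = 3² + 5² = 34.
d(A,C) = 34 > 25 + 1 = 26. Triangle inequality is VIOLATED. (Squared-Euclidean is not a metric — this is a counterexample.)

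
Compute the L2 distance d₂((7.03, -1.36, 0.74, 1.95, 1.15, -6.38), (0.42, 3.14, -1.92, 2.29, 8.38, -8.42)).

√(Σ(x_i - y_i)²) = √((7.03 - 0.42)² + (-1.36 - 3.14)² + (0.74 - (-1.92))² + (1.95 - 2.29)² + (1.15 - 8.38)² + (-6.38 - (-8.42))²)
= √(6.61² + (-4.5)² + 2.66² + (-0.34)² + (-7.23)² + 2.04²) = √(43.6921 + 20.25 + 7.0756 + 0.1156 + 52.2729 + 4.1616) = √127.5678 ≈ 11.2946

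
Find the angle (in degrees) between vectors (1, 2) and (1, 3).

With u = (1, 2), v = (1, 3):
u·v = 1·1 + 2·3 = 1 + 6 = 7.
|u| = √(1² + 2²) = √5, |v| = √(1² + 3²) = √10, so |u||v| = √(5·10) = √50.
cos θ = (u·v)/(|u||v|) = 7/√50 ≈ 0.989949
θ = arccos(0.989949) ≈ 8.13°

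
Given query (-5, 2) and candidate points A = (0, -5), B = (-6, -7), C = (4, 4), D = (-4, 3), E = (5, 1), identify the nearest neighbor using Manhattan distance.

Distances: d(A) = 12, d(B) = 10, d(C) = 11, d(D) = 2, d(E) = 11. Nearest: D = (-4, 3) with distance 2.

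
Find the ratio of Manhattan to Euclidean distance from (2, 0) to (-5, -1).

L1 = |2 - (-5)| + |0 - (-1)| = 7 + 1 = 8
L2 = √(7² + 1²) = √50 ≈ 7.0711
L1 ≥ L2 always (equality iff movement is along one axis); L1 > L2 here.
Ratio L1/L2 = 8/√50 ≈ 1.1314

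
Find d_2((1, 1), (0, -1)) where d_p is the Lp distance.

(Σ|x_i - y_i|^2)^(1/2) = (|1 - 0|^2 + |1 - (-1)|^2)^(1/2)
= (1^2 + 2^2)^(1/2) = (1 + 4)^(1/2) = (5)^(1/2) ≈ 2.2361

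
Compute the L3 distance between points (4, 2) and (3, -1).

(Σ|x_i - y_i|^3)^(1/3) = (|4 - 3|^3 + |2 - (-1)|^3)^(1/3)
= (1^3 + 3^3)^(1/3) = (1 + 27)^(1/3) = (28)^(1/3) ≈ 3.0366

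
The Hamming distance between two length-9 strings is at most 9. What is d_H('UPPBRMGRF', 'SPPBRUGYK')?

Differing positions: 1, 6, 8, 9. Hamming distance = 4. The maximum possible Hamming distance for length-9 strings is 9, so d_H/9 = 4/9 ≈ 0.4444.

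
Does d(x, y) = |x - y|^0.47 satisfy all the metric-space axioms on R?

Yes. With 0 < p = 0.47 ≤ 1, d(x,y) = |x-y|^0.47 is a metric on R. Non-negativity and symmetry are immediate; |x-y|^0.47 = 0 ⟺ |x-y| = 0 ⟺ x = y. For the triangle inequality, the function t ↦ t^0.47 is subadditive on [0,∞) when p ≤ 1, so |x-z|^0.47 ≤ (|x-y| + |y-z|)^0.47 ≤ |x-y|^0.47 + |y-z|^0.47.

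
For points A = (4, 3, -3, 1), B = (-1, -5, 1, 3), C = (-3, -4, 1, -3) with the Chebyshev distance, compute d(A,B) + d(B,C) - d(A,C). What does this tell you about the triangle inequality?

d(A,B) = max(5, 8, 4, 2) = 8, d(B,C) = max(2, 1, 0, 6) = 6, d(A,C) = max(7, 7, 4, 4) = 7.
d(A,B) + d(B,C) - d(A,C) = 8 + 6 - 7 = 14 - 7 = 7. This is ≥ 0, so the triangle inequality holds for these points.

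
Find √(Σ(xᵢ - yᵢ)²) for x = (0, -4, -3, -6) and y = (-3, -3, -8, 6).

√(Σ(x_i - y_i)²) = √((0 - (-3))² + (-4 - (-3))² + (-3 - (-8))² + (-6 - 6)²)
= √(3² + (-1)² + 5² + (-12)²) = √(9 + 1 + 25 + 144) = √179 ≈ 13.3791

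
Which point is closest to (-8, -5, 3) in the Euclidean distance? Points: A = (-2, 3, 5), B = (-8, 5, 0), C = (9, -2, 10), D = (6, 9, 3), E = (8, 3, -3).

Distances: d(A) ≈ 10.198, d(B) ≈ 10.4403, d(C) ≈ 18.6279, d(D) ≈ 19.799, d(E) ≈ 18.868. Nearest: A = (-2, 3, 5) with distance 10.198.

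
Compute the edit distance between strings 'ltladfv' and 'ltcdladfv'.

Let D[i][j] be the edit distance between the first i characters of 'ltladfv' and the first j characters of 'ltcdladfv', with D[i][0] = i, D[0][j] = j, and D[i][j] = D[i-1][j-1] if the characters match, else 1 + min(D[i-1][j], D[i][j-1], D[i-1][j-1]). Filling the table (rows: prefixes of 'ltladfv', columns: prefixes of 'ltcdladfv'):
     ε  l  t  c  d  l  a  d  f  v
  ε  0  1  2  3  4  5  6  7  8  9
  l  1  0  1  2  3  4  5  6  7  8
  t  2  1  0  1  2  3  4  5  6  7
  l  3  2  1  1  2  2  3  4  5  6
  a  4  3  2  2  2  3  2  3  4  5
  d  5  4  3  3  2  3  3  2  3  4
  f  6  5  4  4  3  3  4  3  2  3
  v  7  6  5  5  4  4  4  4  3  2
The bottom-right entry gives D[7][9] = 2, so no sequence of fewer than 2 edits works. Backtracking through the table gives one optimal edit sequence (2 edits):
  ltladfv → ltcladfv (ins c @3)
  ltcladfv → ltcdladfv (ins d @4)
Edit distance = 2.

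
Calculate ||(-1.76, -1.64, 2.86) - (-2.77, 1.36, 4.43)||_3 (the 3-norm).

(Σ|x_i - y_i|^3)^(1/3) = (|-1.76 - (-2.77)|^3 + |-1.64 - 1.36|^3 + |2.86 - 4.43|^3)^(1/3)
= (1.01^3 + 3^3 + 1.57^3)^(1/3) ≈ (1.0303 + 27 + 3.8699)^(1/3) = (31.9002)^(1/3) ≈ 3.1715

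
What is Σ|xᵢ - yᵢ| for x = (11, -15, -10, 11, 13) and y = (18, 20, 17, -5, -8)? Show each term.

Σ|x_i - y_i| = |11 - 18| + |-15 - 20| + |-10 - 17| + |11 - (-5)| + |13 - (-8)| = 7 + 35 + 27 + 16 + 21 = 106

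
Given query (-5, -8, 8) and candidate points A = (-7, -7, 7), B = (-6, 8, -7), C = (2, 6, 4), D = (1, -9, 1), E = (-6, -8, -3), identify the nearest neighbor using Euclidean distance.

Distances: d(A) ≈ 2.4495, d(B) ≈ 21.9545, d(C) ≈ 16.1555, d(D) ≈ 9.2736, d(E) ≈ 11.0454. Nearest: A = (-7, -7, 7) with distance 2.4495.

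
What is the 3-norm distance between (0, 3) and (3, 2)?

(Σ|x_i - y_i|^3)^(1/3) = (|0 - 3|^3 + |3 - 2|^3)^(1/3)
= (3^3 + 1^3)^(1/3) = (27 + 1)^(1/3) = (28)^(1/3) ≈ 3.0366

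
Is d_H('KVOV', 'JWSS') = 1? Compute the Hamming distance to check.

Differing positions: 1, 2, 3, 4. Hamming distance = 4, so the claim that d_H = 1 is false.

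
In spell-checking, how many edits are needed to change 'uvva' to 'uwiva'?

Let D[i][j] be the edit distance between the first i characters of 'uvva' and the first j characters of 'uwiva', with D[i][0] = i, D[0][j] = j, and D[i][j] = D[i-1][j-1] if the characters match, else 1 + min(D[i-1][j], D[i][j-1], D[i-1][j-1]). Filling the table (rows: prefixes of 'uvva', columns: prefixes of 'uwiva'):
     ε  u  w  i  v  a
  ε  0  1  2  3  4  5
  u  1  0  1  2  3  4
  v  2  1  1  2  2  3
  v  3  2  2  2  2  3
  a  4  3  3  3  3  2
The bottom-right entry gives D[4][5] = 2, so no sequence of fewer than 2 edits works. Backtracking through the table gives one optimal edit sequence (2 edits):
  uvva → uwvva (ins w @2)
  uwvva → uwiva (sub v→i @3)
Edit distance = 2.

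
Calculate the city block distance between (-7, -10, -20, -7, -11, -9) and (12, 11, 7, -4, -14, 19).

Σ|x_i - y_i| = |-7 - 12| + |-10 - 11| + |-20 - 7| + |-7 - (-4)| + |-11 - (-14)| + |-9 - 19| = 19 + 21 + 27 + 3 + 3 + 28 = 101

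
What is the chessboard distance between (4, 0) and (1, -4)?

max(|x_i - y_i|) = max(|4 - 1|, |0 - (-4)|) = max(3, 4) = 4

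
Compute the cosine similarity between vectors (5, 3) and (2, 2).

With u = (5, 3), v = (2, 2):
u·v = 5·2 + 3·2 = 10 + 6 = 16.
|u| = √(5² + 3²) = √34, |v| = √(2² + 2²) = √8, so |u||v| = √(34·8) = √272.
cos θ = (u·v)/(|u||v|) = 16/√272 ≈ 0.9701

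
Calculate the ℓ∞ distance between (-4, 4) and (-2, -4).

max(|x_i - y_i|) = max(|-4 - (-2)|, |4 - (-4)|) = max(2, 8) = 8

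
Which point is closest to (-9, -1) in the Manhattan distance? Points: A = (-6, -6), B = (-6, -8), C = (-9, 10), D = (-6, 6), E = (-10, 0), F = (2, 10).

Distances: d(A) = 8, d(B) = 10, d(C) = 11, d(D) = 10, d(E) = 2, d(F) = 22. Nearest: E = (-10, 0) with distance 2.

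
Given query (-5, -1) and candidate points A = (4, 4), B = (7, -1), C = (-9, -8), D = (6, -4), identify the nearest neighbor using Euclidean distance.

Distances: d(A) ≈ 10.2956, d(B) = 12, d(C) ≈ 8.0623, d(D) ≈ 11.4018. Nearest: C = (-9, -8) with distance 8.0623.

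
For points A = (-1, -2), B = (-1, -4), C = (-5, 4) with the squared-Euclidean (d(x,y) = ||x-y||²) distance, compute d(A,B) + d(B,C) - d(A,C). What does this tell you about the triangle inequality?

d(A,B) = 0² + 2² = 4, d(B,C) = 4² + 8² = 80, d(A,C) = 4² + 6² = 52.
d(A,B) + d(B,C) - d(A,C) = 4 + 80 - 52 = 84 - 52 = 32. This is ≥ 0, so the triangle inequality holds for these points.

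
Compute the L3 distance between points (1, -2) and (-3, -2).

(Σ|x_i - y_i|^3)^(1/3) = (|1 - (-3)|^3 + |-2 - (-2)|^3)^(1/3)
= (4^3 + 0^3)^(1/3) = (64 + 0)^(1/3) = (64)^(1/3) = 4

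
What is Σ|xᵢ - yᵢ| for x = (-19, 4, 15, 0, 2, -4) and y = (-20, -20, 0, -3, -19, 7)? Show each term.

Σ|x_i - y_i| = |-19 - (-20)| + |4 - (-20)| + |15 - 0| + |0 - (-3)| + |2 - (-19)| + |-4 - 7| = 1 + 24 + 15 + 3 + 21 + 11 = 75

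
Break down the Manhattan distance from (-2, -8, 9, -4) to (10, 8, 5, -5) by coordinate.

Σ|x_i - y_i| = |-2 - 10| + |-8 - 8| + |9 - 5| + |-4 - (-5)| = 12 + 16 + 4 + 1 = 33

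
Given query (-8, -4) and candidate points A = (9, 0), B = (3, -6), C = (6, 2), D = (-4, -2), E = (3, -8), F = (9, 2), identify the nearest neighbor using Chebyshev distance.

Distances: d(A) = 17, d(B) = 11, d(C) = 14, d(D) = 4, d(E) = 11, d(F) = 17. Nearest: D = (-4, -2) with distance 4.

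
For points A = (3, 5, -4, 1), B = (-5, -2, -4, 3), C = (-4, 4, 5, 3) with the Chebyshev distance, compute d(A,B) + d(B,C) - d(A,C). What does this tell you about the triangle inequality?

d(A,B) = max(8, 7, 0, 2) = 8, d(B,C) = max(1, 6, 9, 0) = 9, d(A,C) = max(7, 1, 9, 2) = 9.
d(A,B) + d(B,C) - d(A,C) = 8 + 9 - 9 = 17 - 9 = 8. This is ≥ 0, so the triangle inequality holds for these points.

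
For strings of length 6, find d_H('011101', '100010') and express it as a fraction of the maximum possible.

Differing positions: 1, 2, 3, 4, 5, 6. Hamming distance = 6. The maximum possible Hamming distance for length-6 strings is 6, so d_H/6 = 6/6 = 1.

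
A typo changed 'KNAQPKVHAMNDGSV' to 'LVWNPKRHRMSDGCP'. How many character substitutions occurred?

Differing positions: 1, 2, 3, 4, 7, 9, 11, 14, 15. Hamming distance = 9.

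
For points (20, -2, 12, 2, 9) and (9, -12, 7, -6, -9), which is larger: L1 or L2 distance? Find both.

L1 = |20 - 9| + |-2 - (-12)| + |12 - 7| + |2 - (-6)| + |9 - (-9)| = 11 + 10 + 5 + 8 + 18 = 52
L2 = √(11² + 10² + 5² + 8² + 18²) = √634 ≈ 25.1794
L1 ≥ L2 always (equality iff movement is along one axis); L1 > L2 here.
Ratio L1/L2 = 52/√634 ≈ 2.0652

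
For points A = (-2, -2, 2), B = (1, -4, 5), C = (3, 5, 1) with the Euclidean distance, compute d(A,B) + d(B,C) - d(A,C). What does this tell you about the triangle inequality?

d(A,B) = √(3² + 2² + 3²) = √22 ≈ 4.6904, d(B,C) = √(2² + 9² + 4²) = √101 ≈ 10.0499, d(A,C) = √(5² + 7² + 1²) = √75 ≈ 8.6603.
d(A,B) + d(B,C) - d(A,C) = 4.6904 + 10.0499 - 8.6603 = 14.7403 - 8.6603 = 6.08 (to 4 decimal places). This is ≥ 0, so the triangle inequality holds for these points.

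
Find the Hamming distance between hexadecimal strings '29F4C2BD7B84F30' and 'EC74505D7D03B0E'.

Differing positions: 1, 2, 3, 5, 6, 7, 10, 11, 12, 13, 14, 15. Hamming distance = 12.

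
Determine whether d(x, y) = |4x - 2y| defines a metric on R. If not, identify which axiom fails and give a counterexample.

No. d fails symmetry: d(8, 7) = |4·8 - 2·7| = |18| = 18, but d(7, 8) = |4·7 - 2·8| = |12| = 12. Since 18 ≠ 12, d(x,y) ≠ d(y,x) in general.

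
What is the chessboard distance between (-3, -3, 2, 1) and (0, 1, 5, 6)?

max(|x_i - y_i|) = max(|-3 - 0|, |-3 - 1|, |2 - 5|, |1 - 6|) = max(3, 4, 3, 5) = 5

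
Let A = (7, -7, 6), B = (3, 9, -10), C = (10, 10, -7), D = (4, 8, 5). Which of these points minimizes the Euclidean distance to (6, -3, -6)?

Distances: d(A) ≈ 12.6886, d(B) = 13, d(C) ≈ 13.6382, d(D) ≈ 15.6844. Nearest: A = (7, -7, 6) with distance 12.6886.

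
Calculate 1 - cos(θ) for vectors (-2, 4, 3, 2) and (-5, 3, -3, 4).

With u = (-2, 4, 3, 2), v = (-5, 3, -3, 4):
u·v = (-2)·(-5) + 4·3 + 3·(-3) + 2·4 = 10 + 12 + (-9) + 8 = 21.
|u| = √((-2)² + 4² + 3² + 2²) = √33, |v| = √((-5)² + 3² + (-3)² + 4²) = √59, so |u||v| = √(33·59) = √1947.
cos θ = (u·v)/(|u||v|) = 21/√1947 ≈ 0.4759
Cosine distance = 1 - cos θ ≈ 1 - 0.4759 = 0.5241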